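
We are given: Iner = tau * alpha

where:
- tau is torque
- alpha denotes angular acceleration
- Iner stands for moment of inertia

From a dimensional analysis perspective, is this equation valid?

No

tau (torque) has dimensions [L^2 M T^-2].
alpha (angular acceleration) has dimensions [T^-2].
Iner (moment of inertia) has dimensions [L^2 M].

Left side: [L^2 M]
Right side: [L^2 M T^-4]

The two sides have different dimensions, so the equation is NOT dimensionally consistent.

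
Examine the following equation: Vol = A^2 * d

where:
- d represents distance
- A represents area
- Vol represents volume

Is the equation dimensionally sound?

No

d (distance) has dimensions [L].
A (area) has dimensions [L^2].
Vol (volume) has dimensions [L^3].

Left side: [L^3]
Right side: [L^5]

The two sides have different dimensions, so the equation is NOT dimensionally consistent.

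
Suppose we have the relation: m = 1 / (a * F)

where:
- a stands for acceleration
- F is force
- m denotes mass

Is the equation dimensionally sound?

No

a (acceleration) has dimensions [L T^-2].
F (force) has dimensions [L M T^-2].
m (mass) has dimensions [M].

Left side: [M]
Right side: [L^-2 M^-1 T^4]

The two sides have different dimensions, so the equation is NOT dimensionally consistent.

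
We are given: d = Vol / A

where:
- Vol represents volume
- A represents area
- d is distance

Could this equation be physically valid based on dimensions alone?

Yes

Vol (volume) has dimensions [L^3].
A (area) has dimensions [L^2].
d (distance) has dimensions [L].

Left side: [L]
Right side: [L]

Both sides have the same dimensions, so the equation is dimensionally consistent.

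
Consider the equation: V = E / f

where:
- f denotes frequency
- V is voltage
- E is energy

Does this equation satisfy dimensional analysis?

No

f (frequency) has dimensions [T^-1].
V (voltage) has dimensions [I^-1 L^2 M T^-3].
E (energy) has dimensions [L^2 M T^-2].

Left side: [I^-1 L^2 M T^-3]
Right side: [L^2 M T^-1]

The two sides have different dimensions, so the equation is NOT dimensionally consistent.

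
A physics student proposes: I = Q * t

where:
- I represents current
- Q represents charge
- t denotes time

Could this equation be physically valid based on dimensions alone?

No

I (current) has dimensions [I].
Q (charge) has dimensions [I T].
t (time) has dimensions [T].

Left side: [I]
Right side: [I T^2]

The two sides have different dimensions, so the equation is NOT dimensionally consistent.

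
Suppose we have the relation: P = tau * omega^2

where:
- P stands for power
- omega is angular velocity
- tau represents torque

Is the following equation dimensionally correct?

No

P (power) has dimensions [L^2 M T^-3].
omega (angular velocity) has dimensions [T^-1].
tau (torque) has dimensions [L^2 M T^-2].

Left side: [L^2 M T^-3]
Right side: [L^2 M T^-4]

The two sides have different dimensions, so the equation is NOT dimensionally consistent.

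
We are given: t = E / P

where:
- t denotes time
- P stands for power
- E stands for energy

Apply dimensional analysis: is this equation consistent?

Yes

t (time) has dimensions [T].
P (power) has dimensions [L^2 M T^-3].
E (energy) has dimensions [L^2 M T^-2].

Left side: [T]
Right side: [T]

Both sides have the same dimensions, so the equation is dimensionally consistent.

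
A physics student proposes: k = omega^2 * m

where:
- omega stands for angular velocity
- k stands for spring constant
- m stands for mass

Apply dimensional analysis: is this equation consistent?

Yes

omega (angular velocity) has dimensions [T^-1].
k (spring constant) has dimensions [M T^-2].
m (mass) has dimensions [M].

Left side: [M T^-2]
Right side: [M T^-2]

Both sides have the same dimensions, so the equation is dimensionally consistent.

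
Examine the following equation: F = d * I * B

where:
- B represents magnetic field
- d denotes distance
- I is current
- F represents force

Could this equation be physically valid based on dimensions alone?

Yes

B (magnetic field) has dimensions [I^-1 M T^-2].
d (distance) has dimensions [L].
I (current) has dimensions [I].
F (force) has dimensions [L M T^-2].

Left side: [L M T^-2]
Right side: [L M T^-2]

Both sides have the same dimensions, so the equation is dimensionally consistent.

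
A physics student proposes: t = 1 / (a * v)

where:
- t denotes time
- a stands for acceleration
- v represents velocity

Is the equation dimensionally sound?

No

t (time) has dimensions [T].
a (acceleration) has dimensions [L T^-2].
v (velocity) has dimensions [L T^-1].

Left side: [T]
Right side: [L^-2 T^3]

The two sides have different dimensions, so the equation is NOT dimensionally consistent.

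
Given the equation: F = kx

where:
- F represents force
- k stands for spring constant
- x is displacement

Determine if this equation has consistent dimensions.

Yes

F (force) has dimensions [L M T^-2].
k (spring constant) has dimensions [M T^-2].
x (displacement) has dimensions [L].

Left side: [L M T^-2]
Right side: [L M T^-2]

Both sides have the same dimensions, so the equation is dimensionally consistent.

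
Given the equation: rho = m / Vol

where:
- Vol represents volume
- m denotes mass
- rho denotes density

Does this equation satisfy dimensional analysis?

Yes

Vol (volume) has dimensions [L^3].
m (mass) has dimensions [M].
rho (density) has dimensions [L^-3 M].

Left side: [L^-3 M]
Right side: [L^-3 M]

Both sides have the same dimensions, so the equation is dimensionally consistent.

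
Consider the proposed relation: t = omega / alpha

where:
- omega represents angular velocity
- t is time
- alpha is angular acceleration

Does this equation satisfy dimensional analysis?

Yes

omega (angular velocity) has dimensions [T^-1].
t (time) has dimensions [T].
alpha (angular acceleration) has dimensions [T^-2].

Left side: [T]
Right side: [T]

Both sides have the same dimensions, so the equation is dimensionally consistent.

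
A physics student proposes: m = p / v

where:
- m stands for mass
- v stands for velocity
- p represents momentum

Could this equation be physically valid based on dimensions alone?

Yes

m (mass) has dimensions [M].
v (velocity) has dimensions [L T^-1].
p (momentum) has dimensions [L M T^-1].

Left side: [M]
Right side: [M]

Both sides have the same dimensions, so the equation is dimensionally consistent.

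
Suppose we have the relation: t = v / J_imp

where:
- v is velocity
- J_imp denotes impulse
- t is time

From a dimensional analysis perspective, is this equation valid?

No

v (velocity) has dimensions [L T^-1].
J_imp (impulse) has dimensions [L M T^-1].
t (time) has dimensions [T].

Left side: [T]
Right side: [M^-1]

The two sides have different dimensions, so the equation is NOT dimensionally consistent.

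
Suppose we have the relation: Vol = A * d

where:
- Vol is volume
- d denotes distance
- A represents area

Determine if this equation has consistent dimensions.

Yes

Vol (volume) has dimensions [L^3].
d (distance) has dimensions [L].
A (area) has dimensions [L^2].

Left side: [L^3]
Right side: [L^3]

Both sides have the same dimensions, so the equation is dimensionally consistent.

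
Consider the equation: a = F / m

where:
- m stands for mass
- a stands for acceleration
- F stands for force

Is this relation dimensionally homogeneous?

Yes

m (mass) has dimensions [M].
a (acceleration) has dimensions [L T^-2].
F (force) has dimensions [L M T^-2].

Left side: [L T^-2]
Right side: [L T^-2]

Both sides have the same dimensions, so the equation is dimensionally consistent.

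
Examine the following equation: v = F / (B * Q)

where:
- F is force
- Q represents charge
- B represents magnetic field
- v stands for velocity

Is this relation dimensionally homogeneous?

Yes

F (force) has dimensions [L M T^-2].
Q (charge) has dimensions [I T].
B (magnetic field) has dimensions [I^-1 M T^-2].
v (velocity) has dimensions [L T^-1].

Left side: [L T^-1]
Right side: [L T^-1]

Both sides have the same dimensions, so the equation is dimensionally consistent.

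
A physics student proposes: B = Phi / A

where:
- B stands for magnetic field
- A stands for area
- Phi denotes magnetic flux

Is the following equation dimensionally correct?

Yes

B (magnetic field) has dimensions [I^-1 M T^-2].
A (area) has dimensions [L^2].
Phi (magnetic flux) has dimensions [I^-1 L^2 M T^-2].

Left side: [I^-1 M T^-2]
Right side: [I^-1 M T^-2]

Both sides have the same dimensions, so the equation is dimensionally consistent.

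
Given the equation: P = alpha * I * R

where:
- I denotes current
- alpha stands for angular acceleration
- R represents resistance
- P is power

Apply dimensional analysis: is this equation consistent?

No

I (current) has dimensions [I].
alpha (angular acceleration) has dimensions [T^-2].
R (resistance) has dimensions [I^-2 L^2 M T^-3].
P (power) has dimensions [L^2 M T^-3].

Left side: [L^2 M T^-3]
Right side: [I^-1 L^2 M T^-5]

The two sides have different dimensions, so the equation is NOT dimensionally consistent.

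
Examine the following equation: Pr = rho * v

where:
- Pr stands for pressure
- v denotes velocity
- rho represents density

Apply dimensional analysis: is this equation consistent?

No

Pr (pressure) has dimensions [L^-1 M T^-2].
v (velocity) has dimensions [L T^-1].
rho (density) has dimensions [L^-3 M].

Left side: [L^-1 M T^-2]
Right side: [L^-2 M T^-1]

The two sides have different dimensions, so the equation is NOT dimensionally consistent.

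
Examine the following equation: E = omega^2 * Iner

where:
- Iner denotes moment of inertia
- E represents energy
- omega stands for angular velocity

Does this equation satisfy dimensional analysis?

Yes

Iner (moment of inertia) has dimensions [L^2 M].
E (energy) has dimensions [L^2 M T^-2].
omega (angular velocity) has dimensions [T^-1].

Left side: [L^2 M T^-2]
Right side: [L^2 M T^-2]

Both sides have the same dimensions, so the equation is dimensionally consistent.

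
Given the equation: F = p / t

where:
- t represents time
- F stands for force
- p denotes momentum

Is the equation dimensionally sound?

Yes

t (time) has dimensions [T].
F (force) has dimensions [L M T^-2].
p (momentum) has dimensions [L M T^-1].

Left side: [L M T^-2]
Right side: [L M T^-2]

Both sides have the same dimensions, so the equation is dimensionally consistent.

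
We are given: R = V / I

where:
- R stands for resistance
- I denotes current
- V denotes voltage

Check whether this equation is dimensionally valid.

Yes

R (resistance) has dimensions [I^-2 L^2 M T^-3].
I (current) has dimensions [I].
V (voltage) has dimensions [I^-1 L^2 M T^-3].

Left side: [I^-2 L^2 M T^-3]
Right side: [I^-2 L^2 M T^-3]

Both sides have the same dimensions, so the equation is dimensionally consistent.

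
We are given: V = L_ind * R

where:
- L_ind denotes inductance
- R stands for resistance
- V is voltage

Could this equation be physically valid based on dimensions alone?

No

L_ind (inductance) has dimensions [I^-2 L^2 M T^-2].
R (resistance) has dimensions [I^-2 L^2 M T^-3].
V (voltage) has dimensions [I^-1 L^2 M T^-3].

Left side: [I^-1 L^2 M T^-3]
Right side: [I^-4 L^4 M^2 T^-5]

The two sides have different dimensions, so the equation is NOT dimensionally consistent.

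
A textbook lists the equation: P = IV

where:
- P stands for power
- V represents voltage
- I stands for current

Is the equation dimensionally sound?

Yes

P (power) has dimensions [L^2 M T^-3].
V (voltage) has dimensions [I^-1 L^2 M T^-3].
I (current) has dimensions [I].

Left side: [L^2 M T^-3]
Right side: [L^2 M T^-3]

Both sides have the same dimensions, so the equation is dimensionally consistent.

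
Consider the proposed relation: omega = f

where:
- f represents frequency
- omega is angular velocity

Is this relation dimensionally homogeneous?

Yes

f (frequency) has dimensions [T^-1].
omega (angular velocity) has dimensions [T^-1].

Left side: [T^-1]
Right side: [T^-1]

Both sides have the same dimensions, so the equation is dimensionally consistent.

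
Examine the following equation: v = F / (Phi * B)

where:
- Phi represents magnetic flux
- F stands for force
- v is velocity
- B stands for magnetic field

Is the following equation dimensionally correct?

No

Phi (magnetic flux) has dimensions [I^-1 L^2 M T^-2].
F (force) has dimensions [L M T^-2].
v (velocity) has dimensions [L T^-1].
B (magnetic field) has dimensions [I^-1 M T^-2].

Left side: [L T^-1]
Right side: [I^2 L^-1 M^-1 T^2]

The two sides have different dimensions, so the equation is NOT dimensionally consistent.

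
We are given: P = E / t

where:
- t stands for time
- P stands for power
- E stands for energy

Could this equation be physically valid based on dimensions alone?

Yes

t (time) has dimensions [T].
P (power) has dimensions [L^2 M T^-3].
E (energy) has dimensions [L^2 M T^-2].

Left side: [L^2 M T^-3]
Right side: [L^2 M T^-3]

Both sides have the same dimensions, so the equation is dimensionally consistent.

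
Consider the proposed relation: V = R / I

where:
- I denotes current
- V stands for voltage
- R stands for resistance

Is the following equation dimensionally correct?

No

I (current) has dimensions [I].
V (voltage) has dimensions [I^-1 L^2 M T^-3].
R (resistance) has dimensions [I^-2 L^2 M T^-3].

Left side: [I^-1 L^2 M T^-3]
Right side: [I^-3 L^2 M T^-3]

The two sides have different dimensions, so the equation is NOT dimensionally consistent.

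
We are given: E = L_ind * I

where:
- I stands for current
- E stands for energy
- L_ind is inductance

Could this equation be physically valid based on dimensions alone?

No

I (current) has dimensions [I].
E (energy) has dimensions [L^2 M T^-2].
L_ind (inductance) has dimensions [I^-2 L^2 M T^-2].

Left side: [L^2 M T^-2]
Right side: [I^-1 L^2 M T^-2]

The two sides have different dimensions, so the equation is NOT dimensionally consistent.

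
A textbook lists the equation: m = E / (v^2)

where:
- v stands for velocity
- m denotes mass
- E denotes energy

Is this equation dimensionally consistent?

Yes

v (velocity) has dimensions [L T^-1].
m (mass) has dimensions [M].
E (energy) has dimensions [L^2 M T^-2].

Left side: [M]
Right side: [M]

Both sides have the same dimensions, so the equation is dimensionally consistent.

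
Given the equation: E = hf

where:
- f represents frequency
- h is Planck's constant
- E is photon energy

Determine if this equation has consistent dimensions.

Yes

f (frequency) has dimensions [T^-1].
h (Planck's constant) has dimensions [L^2 M T^-1].
E (photon energy) has dimensions [L^2 M T^-2].

Left side: [L^2 M T^-2]
Right side: [L^2 M T^-2]

Both sides have the same dimensions, so the equation is dimensionally consistent.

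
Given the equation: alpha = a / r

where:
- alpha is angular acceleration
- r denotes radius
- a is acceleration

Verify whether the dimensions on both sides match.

Yes

alpha (angular acceleration) has dimensions [T^-2].
r (radius) has dimensions [L].
a (acceleration) has dimensions [L T^-2].

Left side: [T^-2]
Right side: [T^-2]

Both sides have the same dimensions, so the equation is dimensionally consistent.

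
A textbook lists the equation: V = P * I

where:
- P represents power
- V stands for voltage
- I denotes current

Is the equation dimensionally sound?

No

P (power) has dimensions [L^2 M T^-3].
V (voltage) has dimensions [I^-1 L^2 M T^-3].
I (current) has dimensions [I].

Left side: [I^-1 L^2 M T^-3]
Right side: [I L^2 M T^-3]

The two sides have different dimensions, so the equation is NOT dimensionally consistent.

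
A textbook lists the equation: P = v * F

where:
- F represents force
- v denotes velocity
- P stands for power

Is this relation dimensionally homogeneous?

Yes

F (force) has dimensions [L M T^-2].
v (velocity) has dimensions [L T^-1].
P (power) has dimensions [L^2 M T^-3].

Left side: [L^2 M T^-3]
Right side: [L^2 M T^-3]

Both sides have the same dimensions, so the equation is dimensionally consistent.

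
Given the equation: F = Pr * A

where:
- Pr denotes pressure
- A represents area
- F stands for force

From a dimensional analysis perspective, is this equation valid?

Yes

Pr (pressure) has dimensions [L^-1 M T^-2].
A (area) has dimensions [L^2].
F (force) has dimensions [L M T^-2].

Left side: [L M T^-2]
Right side: [L M T^-2]

Both sides have the same dimensions, so the equation is dimensionally consistent.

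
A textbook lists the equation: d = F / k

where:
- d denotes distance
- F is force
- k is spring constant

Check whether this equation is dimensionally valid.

Yes

d (distance) has dimensions [L].
F (force) has dimensions [L M T^-2].
k (spring constant) has dimensions [M T^-2].

Left side: [L]
Right side: [L]

Both sides have the same dimensions, so the equation is dimensionally consistent.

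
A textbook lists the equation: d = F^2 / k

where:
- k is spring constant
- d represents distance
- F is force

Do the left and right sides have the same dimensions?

No

k (spring constant) has dimensions [M T^-2].
d (distance) has dimensions [L].
F (force) has dimensions [L M T^-2].

Left side: [L]
Right side: [L^2 M T^-2]

The two sides have different dimensions, so the equation is NOT dimensionally consistent.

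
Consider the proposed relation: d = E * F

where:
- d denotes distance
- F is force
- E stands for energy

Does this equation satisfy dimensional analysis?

No

d (distance) has dimensions [L].
F (force) has dimensions [L M T^-2].
E (energy) has dimensions [L^2 M T^-2].

Left side: [L]
Right side: [L^3 M^2 T^-4]

The two sides have different dimensions, so the equation is NOT dimensionally consistent.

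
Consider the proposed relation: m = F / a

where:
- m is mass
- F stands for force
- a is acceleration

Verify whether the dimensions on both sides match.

Yes

m (mass) has dimensions [M].
F (force) has dimensions [L M T^-2].
a (acceleration) has dimensions [L T^-2].

Left side: [M]
Right side: [M]

Both sides have the same dimensions, so the equation is dimensionally consistent.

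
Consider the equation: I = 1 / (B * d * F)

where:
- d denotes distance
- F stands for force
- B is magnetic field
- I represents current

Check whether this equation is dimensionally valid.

No

d (distance) has dimensions [L].
F (force) has dimensions [L M T^-2].
B (magnetic field) has dimensions [I^-1 M T^-2].
I (current) has dimensions [I].

Left side: [I]
Right side: [I L^-2 M^-2 T^4]

The two sides have different dimensions, so the equation is NOT dimensionally consistent.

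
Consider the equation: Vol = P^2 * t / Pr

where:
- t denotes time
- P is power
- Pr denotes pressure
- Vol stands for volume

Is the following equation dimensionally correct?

No

t (time) has dimensions [T].
P (power) has dimensions [L^2 M T^-3].
Pr (pressure) has dimensions [L^-1 M T^-2].
Vol (volume) has dimensions [L^3].

Left side: [L^3]
Right side: [L^5 M T^-3]

The two sides have different dimensions, so the equation is NOT dimensionally consistent.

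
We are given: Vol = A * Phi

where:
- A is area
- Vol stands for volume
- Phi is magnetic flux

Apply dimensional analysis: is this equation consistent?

No

A (area) has dimensions [L^2].
Vol (volume) has dimensions [L^3].
Phi (magnetic flux) has dimensions [I^-1 L^2 M T^-2].

Left side: [L^3]
Right side: [I^-1 L^4 M T^-2]

The two sides have different dimensions, so the equation is NOT dimensionally consistent.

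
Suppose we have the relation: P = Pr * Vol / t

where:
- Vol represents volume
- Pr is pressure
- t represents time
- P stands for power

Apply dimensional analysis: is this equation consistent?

Yes

Vol (volume) has dimensions [L^3].
Pr (pressure) has dimensions [L^-1 M T^-2].
t (time) has dimensions [T].
P (power) has dimensions [L^2 M T^-3].

Left side: [L^2 M T^-3]
Right side: [L^2 M T^-3]

Both sides have the same dimensions, so the equation is dimensionally consistent.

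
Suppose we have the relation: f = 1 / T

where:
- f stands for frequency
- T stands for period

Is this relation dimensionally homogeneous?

Yes

f (frequency) has dimensions [T^-1].
T (period) has dimensions [T].

Left side: [T^-1]
Right side: [T^-1]

Both sides have the same dimensions, so the equation is dimensionally consistent.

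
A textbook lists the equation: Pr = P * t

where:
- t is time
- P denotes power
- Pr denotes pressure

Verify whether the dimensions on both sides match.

No

t (time) has dimensions [T].
P (power) has dimensions [L^2 M T^-3].
Pr (pressure) has dimensions [L^-1 M T^-2].

Left side: [L^-1 M T^-2]
Right side: [L^2 M T^-2]

The two sides have different dimensions, so the equation is NOT dimensionally consistent.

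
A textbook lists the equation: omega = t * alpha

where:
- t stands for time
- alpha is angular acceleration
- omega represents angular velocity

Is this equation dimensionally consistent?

Yes

t (time) has dimensions [T].
alpha (angular acceleration) has dimensions [T^-2].
omega (angular velocity) has dimensions [T^-1].

Left side: [T^-1]
Right side: [T^-1]

Both sides have the same dimensions, so the equation is dimensionally consistent.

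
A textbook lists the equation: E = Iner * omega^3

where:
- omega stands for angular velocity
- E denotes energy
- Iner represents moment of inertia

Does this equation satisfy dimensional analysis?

No

omega (angular velocity) has dimensions [T^-1].
E (energy) has dimensions [L^2 M T^-2].
Iner (moment of inertia) has dimensions [L^2 M].

Left side: [L^2 M T^-2]
Right side: [L^2 M T^-3]

The two sides have different dimensions, so the equation is NOT dimensionally consistent.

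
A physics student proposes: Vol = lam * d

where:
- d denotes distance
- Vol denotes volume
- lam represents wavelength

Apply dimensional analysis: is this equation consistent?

No

d (distance) has dimensions [L].
Vol (volume) has dimensions [L^3].
lam (wavelength) has dimensions [L].

Left side: [L^3]
Right side: [L^2]

The two sides have different dimensions, so the equation is NOT dimensionally consistent.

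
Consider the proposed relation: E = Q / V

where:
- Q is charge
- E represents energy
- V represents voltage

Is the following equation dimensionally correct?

No

Q (charge) has dimensions [I T].
E (energy) has dimensions [L^2 M T^-2].
V (voltage) has dimensions [I^-1 L^2 M T^-3].

Left side: [L^2 M T^-2]
Right side: [I^2 L^-2 M^-1 T^4]

The two sides have different dimensions, so the equation is NOT dimensionally consistent.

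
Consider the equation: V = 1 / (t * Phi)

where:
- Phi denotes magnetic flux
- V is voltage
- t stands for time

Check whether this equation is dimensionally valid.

No

Phi (magnetic flux) has dimensions [I^-1 L^2 M T^-2].
V (voltage) has dimensions [I^-1 L^2 M T^-3].
t (time) has dimensions [T].

Left side: [I^-1 L^2 M T^-3]
Right side: [I L^-2 M^-1 T]

The two sides have different dimensions, so the equation is NOT dimensionally consistent.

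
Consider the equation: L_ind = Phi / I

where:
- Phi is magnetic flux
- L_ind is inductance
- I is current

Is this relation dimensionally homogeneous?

Yes

Phi (magnetic flux) has dimensions [I^-1 L^2 M T^-2].
L_ind (inductance) has dimensions [I^-2 L^2 M T^-2].
I (current) has dimensions [I].

Left side: [I^-2 L^2 M T^-2]
Right side: [I^-2 L^2 M T^-2]

Both sides have the same dimensions, so the equation is dimensionally consistent.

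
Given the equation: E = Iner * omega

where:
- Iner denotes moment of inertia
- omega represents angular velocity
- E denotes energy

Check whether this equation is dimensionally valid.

No

Iner (moment of inertia) has dimensions [L^2 M].
omega (angular velocity) has dimensions [T^-1].
E (energy) has dimensions [L^2 M T^-2].

Left side: [L^2 M T^-2]
Right side: [L^2 M T^-1]

The two sides have different dimensions, so the equation is NOT dimensionally consistent.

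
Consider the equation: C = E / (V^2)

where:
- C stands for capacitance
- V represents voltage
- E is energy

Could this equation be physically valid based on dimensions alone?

Yes

C (capacitance) has dimensions [I^2 L^-2 M^-1 T^4].
V (voltage) has dimensions [I^-1 L^2 M T^-3].
E (energy) has dimensions [L^2 M T^-2].

Left side: [I^2 L^-2 M^-1 T^4]
Right side: [I^2 L^-2 M^-1 T^4]

Both sides have the same dimensions, so the equation is dimensionally consistent.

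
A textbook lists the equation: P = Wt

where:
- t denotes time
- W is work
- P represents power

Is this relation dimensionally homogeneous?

No

t (time) has dimensions [T].
W (work) has dimensions [L^2 M T^-2].
P (power) has dimensions [L^2 M T^-3].

Left side: [L^2 M T^-3]
Right side: [L^2 M T^-1]

The two sides have different dimensions, so the equation is NOT dimensionally consistent.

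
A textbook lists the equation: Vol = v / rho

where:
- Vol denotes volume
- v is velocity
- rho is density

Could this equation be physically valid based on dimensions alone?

No

Vol (volume) has dimensions [L^3].
v (velocity) has dimensions [L T^-1].
rho (density) has dimensions [L^-3 M].

Left side: [L^3]
Right side: [L^4 M^-1 T^-1]

The two sides have different dimensions, so the equation is NOT dimensionally consistent.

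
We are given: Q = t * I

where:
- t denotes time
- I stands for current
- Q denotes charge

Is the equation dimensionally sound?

Yes

t (time) has dimensions [T].
I (current) has dimensions [I].
Q (charge) has dimensions [I T].

Left side: [I T]
Right side: [I T]

Both sides have the same dimensions, so the equation is dimensionally consistent.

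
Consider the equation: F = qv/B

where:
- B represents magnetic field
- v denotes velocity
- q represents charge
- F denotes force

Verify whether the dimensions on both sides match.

No

B (magnetic field) has dimensions [I^-1 M T^-2].
v (velocity) has dimensions [L T^-1].
q (charge) has dimensions [I T].
F (force) has dimensions [L M T^-2].

Left side: [L M T^-2]
Right side: [I^2 L M^-1 T^2]

The two sides have different dimensions, so the equation is NOT dimensionally consistent.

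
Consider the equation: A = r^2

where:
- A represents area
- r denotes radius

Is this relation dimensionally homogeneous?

Yes

A (area) has dimensions [L^2].
r (radius) has dimensions [L].

Left side: [L^2]
Right side: [L^2]

Both sides have the same dimensions, so the equation is dimensionally consistent.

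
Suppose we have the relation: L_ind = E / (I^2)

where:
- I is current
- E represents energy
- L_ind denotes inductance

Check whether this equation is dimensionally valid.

Yes

I (current) has dimensions [I].
E (energy) has dimensions [L^2 M T^-2].
L_ind (inductance) has dimensions [I^-2 L^2 M T^-2].

Left side: [I^-2 L^2 M T^-2]
Right side: [I^-2 L^2 M T^-2]

Both sides have the same dimensions, so the equation is dimensionally consistent.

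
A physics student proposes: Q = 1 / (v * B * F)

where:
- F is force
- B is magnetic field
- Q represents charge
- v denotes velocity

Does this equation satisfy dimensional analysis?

No

F (force) has dimensions [L M T^-2].
B (magnetic field) has dimensions [I^-1 M T^-2].
Q (charge) has dimensions [I T].
v (velocity) has dimensions [L T^-1].

Left side: [I T]
Right side: [I L^-2 M^-2 T^5]

The two sides have different dimensions, so the equation is NOT dimensionally consistent.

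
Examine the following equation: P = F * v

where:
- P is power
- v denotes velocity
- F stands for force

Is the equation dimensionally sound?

Yes

P (power) has dimensions [L^2 M T^-3].
v (velocity) has dimensions [L T^-1].
F (force) has dimensions [L M T^-2].

Left side: [L^2 M T^-3]
Right side: [L^2 M T^-3]

Both sides have the same dimensions, so the equation is dimensionally consistent.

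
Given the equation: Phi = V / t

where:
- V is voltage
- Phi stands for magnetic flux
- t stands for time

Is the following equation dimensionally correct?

No

V (voltage) has dimensions [I^-1 L^2 M T^-3].
Phi (magnetic flux) has dimensions [I^-1 L^2 M T^-2].
t (time) has dimensions [T].

Left side: [I^-1 L^2 M T^-2]
Right side: [I^-1 L^2 M T^-4]

The two sides have different dimensions, so the equation is NOT dimensionally consistent.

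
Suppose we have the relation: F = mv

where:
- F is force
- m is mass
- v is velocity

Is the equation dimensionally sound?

No

F (force) has dimensions [L M T^-2].
m (mass) has dimensions [M].
v (velocity) has dimensions [L T^-1].

Left side: [L M T^-2]
Right side: [L M T^-1]

The two sides have different dimensions, so the equation is NOT dimensionally consistent.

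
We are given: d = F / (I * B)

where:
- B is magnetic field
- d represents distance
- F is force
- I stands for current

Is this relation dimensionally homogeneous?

Yes

B (magnetic field) has dimensions [I^-1 M T^-2].
d (distance) has dimensions [L].
F (force) has dimensions [L M T^-2].
I (current) has dimensions [I].

Left side: [L]
Right side: [L]

Both sides have the same dimensions, so the equation is dimensionally consistent.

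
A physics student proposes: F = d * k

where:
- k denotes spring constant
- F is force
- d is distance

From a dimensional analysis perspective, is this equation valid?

Yes

k (spring constant) has dimensions [M T^-2].
F (force) has dimensions [L M T^-2].
d (distance) has dimensions [L].

Left side: [L M T^-2]
Right side: [L M T^-2]

Both sides have the same dimensions, so the equation is dimensionally consistent.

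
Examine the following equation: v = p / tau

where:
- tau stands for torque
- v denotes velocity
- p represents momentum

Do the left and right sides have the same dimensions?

No

tau (torque) has dimensions [L^2 M T^-2].
v (velocity) has dimensions [L T^-1].
p (momentum) has dimensions [L M T^-1].

Left side: [L T^-1]
Right side: [L^-1 T]

The two sides have different dimensions, so the equation is NOT dimensionally consistent.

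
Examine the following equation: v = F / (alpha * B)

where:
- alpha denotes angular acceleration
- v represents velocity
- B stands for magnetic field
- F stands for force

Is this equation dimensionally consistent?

No

alpha (angular acceleration) has dimensions [T^-2].
v (velocity) has dimensions [L T^-1].
B (magnetic field) has dimensions [I^-1 M T^-2].
F (force) has dimensions [L M T^-2].

Left side: [L T^-1]
Right side: [I L T^2]

The two sides have different dimensions, so the equation is NOT dimensionally consistent.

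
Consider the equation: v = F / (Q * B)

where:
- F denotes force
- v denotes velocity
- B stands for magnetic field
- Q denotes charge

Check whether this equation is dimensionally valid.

Yes

F (force) has dimensions [L M T^-2].
v (velocity) has dimensions [L T^-1].
B (magnetic field) has dimensions [I^-1 M T^-2].
Q (charge) has dimensions [I T].

Left side: [L T^-1]
Right side: [L T^-1]

Both sides have the same dimensions, so the equation is dimensionally consistent.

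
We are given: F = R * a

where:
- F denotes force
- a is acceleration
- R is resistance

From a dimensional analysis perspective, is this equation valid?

No

F (force) has dimensions [L M T^-2].
a (acceleration) has dimensions [L T^-2].
R (resistance) has dimensions [I^-2 L^2 M T^-3].

Left side: [L M T^-2]
Right side: [I^-2 L^3 M T^-5]

The two sides have different dimensions, so the equation is NOT dimensionally consistent.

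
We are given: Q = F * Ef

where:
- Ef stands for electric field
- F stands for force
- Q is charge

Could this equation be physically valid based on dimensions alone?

No

Ef (electric field) has dimensions [I^-1 L M T^-3].
F (force) has dimensions [L M T^-2].
Q (charge) has dimensions [I T].

Left side: [I T]
Right side: [I^-1 L^2 M^2 T^-5]

The two sides have different dimensions, so the equation is NOT dimensionally consistent.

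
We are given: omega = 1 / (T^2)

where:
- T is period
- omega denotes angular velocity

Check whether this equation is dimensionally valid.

No

T (period) has dimensions [T].
omega (angular velocity) has dimensions [T^-1].

Left side: [T^-1]
Right side: [T^-2]

The two sides have different dimensions, so the equation is NOT dimensionally consistent.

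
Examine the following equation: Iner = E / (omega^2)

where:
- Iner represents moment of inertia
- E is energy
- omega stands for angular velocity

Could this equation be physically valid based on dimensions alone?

Yes

Iner (moment of inertia) has dimensions [L^2 M].
E (energy) has dimensions [L^2 M T^-2].
omega (angular velocity) has dimensions [T^-1].

Left side: [L^2 M]
Right side: [L^2 M]

Both sides have the same dimensions, so the equation is dimensionally consistent.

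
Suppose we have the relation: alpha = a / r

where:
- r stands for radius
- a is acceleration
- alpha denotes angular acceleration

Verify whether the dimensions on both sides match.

Yes

r (radius) has dimensions [L].
a (acceleration) has dimensions [L T^-2].
alpha (angular acceleration) has dimensions [T^-2].

Left side: [T^-2]
Right side: [T^-2]

Both sides have the same dimensions, so the equation is dimensionally consistent.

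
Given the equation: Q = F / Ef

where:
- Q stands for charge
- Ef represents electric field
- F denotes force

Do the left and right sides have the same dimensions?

Yes

Q (charge) has dimensions [I T].
Ef (electric field) has dimensions [I^-1 L M T^-3].
F (force) has dimensions [L M T^-2].

Left side: [I T]
Right side: [I T]

Both sides have the same dimensions, so the equation is dimensionally consistent.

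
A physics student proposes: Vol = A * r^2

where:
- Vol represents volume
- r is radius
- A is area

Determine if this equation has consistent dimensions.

No

Vol (volume) has dimensions [L^3].
r (radius) has dimensions [L].
A (area) has dimensions [L^2].

Left side: [L^3]
Right side: [L^4]

The two sides have different dimensions, so the equation is NOT dimensionally consistent.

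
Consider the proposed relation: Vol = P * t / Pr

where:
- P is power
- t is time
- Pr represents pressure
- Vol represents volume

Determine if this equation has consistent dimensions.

Yes

P (power) has dimensions [L^2 M T^-3].
t (time) has dimensions [T].
Pr (pressure) has dimensions [L^-1 M T^-2].
Vol (volume) has dimensions [L^3].

Left side: [L^3]
Right side: [L^3]

Both sides have the same dimensions, so the equation is dimensionally consistent.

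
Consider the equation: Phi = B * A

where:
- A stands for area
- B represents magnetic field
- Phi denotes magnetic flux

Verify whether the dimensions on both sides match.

Yes

A (area) has dimensions [L^2].
B (magnetic field) has dimensions [I^-1 M T^-2].
Phi (magnetic flux) has dimensions [I^-1 L^2 M T^-2].

Left side: [I^-1 L^2 M T^-2]
Right side: [I^-1 L^2 M T^-2]

Both sides have the same dimensions, so the equation is dimensionally consistent.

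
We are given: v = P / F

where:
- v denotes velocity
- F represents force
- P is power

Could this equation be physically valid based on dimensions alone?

Yes

v (velocity) has dimensions [L T^-1].
F (force) has dimensions [L M T^-2].
P (power) has dimensions [L^2 M T^-3].

Left side: [L T^-1]
Right side: [L T^-1]

Both sides have the same dimensions, so the equation is dimensionally consistent.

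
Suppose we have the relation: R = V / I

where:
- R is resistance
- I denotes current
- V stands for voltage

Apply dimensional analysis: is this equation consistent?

Yes

R (resistance) has dimensions [I^-2 L^2 M T^-3].
I (current) has dimensions [I].
V (voltage) has dimensions [I^-1 L^2 M T^-3].

Left side: [I^-2 L^2 M T^-3]
Right side: [I^-2 L^2 M T^-3]

Both sides have the same dimensions, so the equation is dimensionally consistent.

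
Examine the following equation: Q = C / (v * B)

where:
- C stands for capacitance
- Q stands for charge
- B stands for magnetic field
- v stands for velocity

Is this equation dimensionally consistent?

No

C (capacitance) has dimensions [I^2 L^-2 M^-1 T^4].
Q (charge) has dimensions [I T].
B (magnetic field) has dimensions [I^-1 M T^-2].
v (velocity) has dimensions [L T^-1].

Left side: [I T]
Right side: [I^3 L^-3 M^-2 T^7]

The two sides have different dimensions, so the equation is NOT dimensionally consistent.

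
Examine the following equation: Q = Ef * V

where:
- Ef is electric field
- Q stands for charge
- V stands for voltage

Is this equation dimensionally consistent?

No

Ef (electric field) has dimensions [I^-1 L M T^-3].
Q (charge) has dimensions [I T].
V (voltage) has dimensions [I^-1 L^2 M T^-3].

Left side: [I T]
Right side: [I^-2 L^3 M^2 T^-6]

The two sides have different dimensions, so the equation is NOT dimensionally consistent.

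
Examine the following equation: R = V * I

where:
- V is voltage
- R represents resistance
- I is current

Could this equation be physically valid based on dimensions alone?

No

V (voltage) has dimensions [I^-1 L^2 M T^-3].
R (resistance) has dimensions [I^-2 L^2 M T^-3].
I (current) has dimensions [I].

Left side: [I^-2 L^2 M T^-3]
Right side: [L^2 M T^-3]

The two sides have different dimensions, so the equation is NOT dimensionally consistent.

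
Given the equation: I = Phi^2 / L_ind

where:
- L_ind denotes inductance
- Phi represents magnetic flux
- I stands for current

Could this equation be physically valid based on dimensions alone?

No

L_ind (inductance) has dimensions [I^-2 L^2 M T^-2].
Phi (magnetic flux) has dimensions [I^-1 L^2 M T^-2].
I (current) has dimensions [I].

Left side: [I]
Right side: [L^2 M T^-2]

The two sides have different dimensions, so the equation is NOT dimensionally consistent.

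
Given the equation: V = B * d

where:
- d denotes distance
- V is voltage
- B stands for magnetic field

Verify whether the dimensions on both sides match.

No

d (distance) has dimensions [L].
V (voltage) has dimensions [I^-1 L^2 M T^-3].
B (magnetic field) has dimensions [I^-1 M T^-2].

Left side: [I^-1 L^2 M T^-3]
Right side: [I^-1 L M T^-2]

The two sides have different dimensions, so the equation is NOT dimensionally consistent.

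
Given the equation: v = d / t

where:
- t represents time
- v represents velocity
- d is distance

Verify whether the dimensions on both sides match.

Yes

t (time) has dimensions [T].
v (velocity) has dimensions [L T^-1].
d (distance) has dimensions [L].

Left side: [L T^-1]
Right side: [L T^-1]

Both sides have the same dimensions, so the equation is dimensionally consistent.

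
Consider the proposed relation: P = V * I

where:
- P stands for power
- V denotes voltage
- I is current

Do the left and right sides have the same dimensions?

Yes

P (power) has dimensions [L^2 M T^-3].
V (voltage) has dimensions [I^-1 L^2 M T^-3].
I (current) has dimensions [I].

Left side: [L^2 M T^-3]
Right side: [L^2 M T^-3]

Both sides have the same dimensions, so the equation is dimensionally consistent.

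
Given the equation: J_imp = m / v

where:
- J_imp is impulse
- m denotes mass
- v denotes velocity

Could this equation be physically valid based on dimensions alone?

No

J_imp (impulse) has dimensions [L M T^-1].
m (mass) has dimensions [M].
v (velocity) has dimensions [L T^-1].

Left side: [L M T^-1]
Right side: [L^-1 M T]

The two sides have different dimensions, so the equation is NOT dimensionally consistent.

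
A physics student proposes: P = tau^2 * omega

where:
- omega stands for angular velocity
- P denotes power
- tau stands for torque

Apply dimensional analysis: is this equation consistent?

No

omega (angular velocity) has dimensions [T^-1].
P (power) has dimensions [L^2 M T^-3].
tau (torque) has dimensions [L^2 M T^-2].

Left side: [L^2 M T^-3]
Right side: [L^4 M^2 T^-5]

The two sides have different dimensions, so the equation is NOT dimensionally consistent.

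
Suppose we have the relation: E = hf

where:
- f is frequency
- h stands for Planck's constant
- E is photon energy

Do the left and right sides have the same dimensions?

Yes

f (frequency) has dimensions [T^-1].
h (Planck's constant) has dimensions [L^2 M T^-1].
E (photon energy) has dimensions [L^2 M T^-2].

Left side: [L^2 M T^-2]
Right side: [L^2 M T^-2]

Both sides have the same dimensions, so the equation is dimensionally consistent.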